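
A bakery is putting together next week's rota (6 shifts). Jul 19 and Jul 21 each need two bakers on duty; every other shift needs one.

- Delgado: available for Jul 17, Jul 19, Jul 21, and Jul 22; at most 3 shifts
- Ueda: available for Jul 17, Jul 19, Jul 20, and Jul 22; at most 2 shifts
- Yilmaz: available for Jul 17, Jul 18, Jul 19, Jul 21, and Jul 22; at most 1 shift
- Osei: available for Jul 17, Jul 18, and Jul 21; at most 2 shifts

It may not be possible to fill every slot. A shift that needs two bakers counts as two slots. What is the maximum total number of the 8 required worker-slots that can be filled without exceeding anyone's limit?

Total capacity across all bakers is 3+2+1+2 = 8, and 8 slots are needed, so at most 8 can be filled.
An assignment achieving 8: Jul 17→Osei, Jul 18→Yilmaz, Jul 19→Delgado+Ueda, Jul 20→Ueda, Jul 21→Delgado+Osei, Jul 22→Delgado.
Loads: Delgado 3/3, Ueda 2/2, Yilmaz 1/1, Osei 2/2.

8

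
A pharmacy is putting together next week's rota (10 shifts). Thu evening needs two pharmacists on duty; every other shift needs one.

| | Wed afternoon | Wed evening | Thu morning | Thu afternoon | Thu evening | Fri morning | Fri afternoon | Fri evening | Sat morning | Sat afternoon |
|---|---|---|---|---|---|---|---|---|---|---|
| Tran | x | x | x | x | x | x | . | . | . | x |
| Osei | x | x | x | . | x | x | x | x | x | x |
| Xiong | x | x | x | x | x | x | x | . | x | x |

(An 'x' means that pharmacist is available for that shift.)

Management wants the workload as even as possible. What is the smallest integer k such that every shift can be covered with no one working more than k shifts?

4

With 3 pharmacists and 11 worker-slots to fill, someone must work at least ⌈11/3⌉ = 4 shifts, so k ≥ 4.
k = 4 works: Wed afternoon→Tran, Wed evening→Tran, Thu morning→Tran, Thu afternoon→Tran, Thu evening→Osei+Xiong, Fri morning→Xiong, Fri afternoon→Osei, Fri evening→Osei, Sat morning→Osei, Sat afternoon→Xiong.
Loads: Tran 4, Osei 4, Xiong 3 — all ≤ 4.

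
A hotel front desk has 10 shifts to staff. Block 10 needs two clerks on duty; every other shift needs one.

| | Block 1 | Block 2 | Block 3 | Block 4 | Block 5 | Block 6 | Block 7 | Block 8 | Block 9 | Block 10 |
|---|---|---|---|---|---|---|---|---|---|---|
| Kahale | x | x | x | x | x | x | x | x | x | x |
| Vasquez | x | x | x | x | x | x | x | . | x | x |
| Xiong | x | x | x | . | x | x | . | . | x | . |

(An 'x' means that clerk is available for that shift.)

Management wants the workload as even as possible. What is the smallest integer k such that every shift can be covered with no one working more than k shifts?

With 3 clerks and 11 worker-slots to fill, someone must work at least ⌈11/3⌉ = 4 shifts, so k ≥ 4.
k = 4 works: Block 1→Vasquez, Block 2→Vasquez, Block 3→Vasquez, Block 4→Kahale, Block 5→Xiong, Block 6→Xiong, Block 7→Kahale, Block 8→Kahale, Block 9→Xiong, Block 10→Kahale+Vasquez.
Loads: Kahale 4, Vasquez 4, Xiong 3 — all ≤ 4.

4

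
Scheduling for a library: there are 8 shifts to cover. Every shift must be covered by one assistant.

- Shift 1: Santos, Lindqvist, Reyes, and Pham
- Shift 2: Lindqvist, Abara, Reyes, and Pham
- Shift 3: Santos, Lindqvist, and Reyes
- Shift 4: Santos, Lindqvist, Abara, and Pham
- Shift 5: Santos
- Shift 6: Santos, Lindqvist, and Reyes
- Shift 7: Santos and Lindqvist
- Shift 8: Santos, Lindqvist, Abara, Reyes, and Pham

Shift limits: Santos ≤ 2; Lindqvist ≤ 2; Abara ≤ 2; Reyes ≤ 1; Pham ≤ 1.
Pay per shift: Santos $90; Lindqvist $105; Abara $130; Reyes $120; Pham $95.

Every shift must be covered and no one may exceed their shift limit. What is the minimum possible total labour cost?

$865

Shift 5 can only be covered by Santos, so that assignment is forced.
Picking the cheapest available assistant for each shift independently would cost $725, but that ignores the shift limits.
An optimal schedule: Shift 1→Reyes, Shift 2→Abara, Shift 3→Lindqvist, Shift 4→Abara, Shift 5→Santos, Shift 6→Lindqvist, Shift 7→Santos, Shift 8→Pham.
Total: 120 + 130 + 105 + 130 + 90 + 105 + 90 + 95 = $865.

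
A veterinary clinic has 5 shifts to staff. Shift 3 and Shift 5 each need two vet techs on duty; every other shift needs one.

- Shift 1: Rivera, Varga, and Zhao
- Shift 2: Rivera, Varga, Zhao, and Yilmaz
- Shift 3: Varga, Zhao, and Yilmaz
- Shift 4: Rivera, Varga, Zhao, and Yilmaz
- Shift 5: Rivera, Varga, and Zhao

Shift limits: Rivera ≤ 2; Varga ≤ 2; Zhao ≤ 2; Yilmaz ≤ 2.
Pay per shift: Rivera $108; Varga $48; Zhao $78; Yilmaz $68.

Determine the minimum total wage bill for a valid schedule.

$496

Picking the cheapest available vet tech for each shift independently would cost $386, but that ignores the shift limits.
An optimal schedule: Shift 1→Varga, Shift 2→Yilmaz, Shift 3→Varga+Yilmaz, Shift 4→Zhao, Shift 5→Zhao+Rivera.
Total: 48 + 68 + 48 + 68 + 78 + 78 + 108 = $496.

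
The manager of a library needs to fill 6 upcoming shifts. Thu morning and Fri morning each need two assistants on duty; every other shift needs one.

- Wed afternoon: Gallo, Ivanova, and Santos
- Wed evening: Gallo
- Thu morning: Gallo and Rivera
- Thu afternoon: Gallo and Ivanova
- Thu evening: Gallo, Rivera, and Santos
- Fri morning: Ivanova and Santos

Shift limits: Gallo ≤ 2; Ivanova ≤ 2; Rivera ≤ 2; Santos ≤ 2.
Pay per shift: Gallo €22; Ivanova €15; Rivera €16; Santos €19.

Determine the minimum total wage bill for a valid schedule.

€144

Wed evening can only be covered by Gallo, so that assignment is forced.
Thu morning can only be covered by Gallo and Rivera, so that assignment is forced.
Fri morning can only be covered by Ivanova and Santos, so that assignment is forced.
Picking the cheapest available assistant for each shift independently would cost €140, but that ignores the shift limits.
An optimal schedule: Wed afternoon→Santos, Wed evening→Gallo, Thu morning→Gallo+Rivera, Thu afternoon→Ivanova, Thu evening→Rivera, Fri morning→Ivanova+Santos.
Total: 19 + 22 + 22 + 16 + 15 + 16 + 15 + 19 = €144.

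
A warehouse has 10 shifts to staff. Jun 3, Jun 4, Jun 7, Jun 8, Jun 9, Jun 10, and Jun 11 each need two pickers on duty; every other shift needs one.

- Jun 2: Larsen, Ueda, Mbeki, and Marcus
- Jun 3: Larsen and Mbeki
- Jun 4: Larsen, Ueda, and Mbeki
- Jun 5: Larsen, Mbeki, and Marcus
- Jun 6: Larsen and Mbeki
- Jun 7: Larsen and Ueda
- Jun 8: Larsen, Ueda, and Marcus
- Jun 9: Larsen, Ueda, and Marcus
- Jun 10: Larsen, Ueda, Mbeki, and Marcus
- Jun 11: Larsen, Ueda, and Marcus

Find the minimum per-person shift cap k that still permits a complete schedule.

With 4 pickers and 17 worker-slots to fill, someone must work at least ⌈17/4⌉ = 5 shifts, so k ≥ 5.
k = 5 works: Jun 2→Mbeki, Jun 3→Larsen+Mbeki, Jun 4→Larsen+Ueda, Jun 5→Larsen, Jun 6→Larsen, Jun 7→Larsen+Ueda, Jun 8→Ueda+Marcus, Jun 9→Ueda+Marcus, Jun 10→Mbeki+Marcus, Jun 11→Ueda+Marcus.
Loads: Larsen 5, Ueda 5, Mbeki 3, Marcus 4 — all ≤ 5.

5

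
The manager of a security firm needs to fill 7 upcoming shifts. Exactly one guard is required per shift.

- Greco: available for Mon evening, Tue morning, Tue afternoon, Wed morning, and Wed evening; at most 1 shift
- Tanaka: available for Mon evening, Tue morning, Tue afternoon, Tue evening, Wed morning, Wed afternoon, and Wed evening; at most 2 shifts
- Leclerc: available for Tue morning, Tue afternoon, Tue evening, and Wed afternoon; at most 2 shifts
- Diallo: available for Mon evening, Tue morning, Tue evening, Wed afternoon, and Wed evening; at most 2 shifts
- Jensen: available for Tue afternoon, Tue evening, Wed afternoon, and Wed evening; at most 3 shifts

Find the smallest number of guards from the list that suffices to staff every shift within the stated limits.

3

7 slots to fill and no one can take more than 3, so at least ⌈7/3⌉ = 3 guards are needed.
Tanaka, Leclerc, and Jensen alone can cover everything: Mon evening→Tanaka, Tue morning→Leclerc, Tue afternoon→Leclerc, Tue evening→Jensen, Wed morning→Tanaka, Wed afternoon→Jensen, Wed evening→Jensen.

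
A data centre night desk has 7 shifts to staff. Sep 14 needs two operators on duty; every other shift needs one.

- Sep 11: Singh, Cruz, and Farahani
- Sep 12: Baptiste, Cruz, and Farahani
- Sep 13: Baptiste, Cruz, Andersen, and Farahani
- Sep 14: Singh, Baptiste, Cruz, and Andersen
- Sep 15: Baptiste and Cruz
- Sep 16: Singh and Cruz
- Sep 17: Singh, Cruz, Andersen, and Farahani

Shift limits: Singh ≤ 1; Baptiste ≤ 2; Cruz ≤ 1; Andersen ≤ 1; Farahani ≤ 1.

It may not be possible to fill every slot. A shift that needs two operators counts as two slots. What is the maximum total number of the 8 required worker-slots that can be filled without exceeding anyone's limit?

6

Total capacity across all operators is 1+2+1+1+1 = 6, and 8 slots are needed, so at most 6 can be filled.
An assignment achieving 6: Sep 11→Cruz, Sep 12→Baptiste, Sep 13→Andersen, Sep 15→Baptiste, Sep 16→Singh, Sep 17→Farahani.
Loads: Singh 1/1, Baptiste 2/2, Cruz 1/1, Andersen 1/1, Farahani 1/1.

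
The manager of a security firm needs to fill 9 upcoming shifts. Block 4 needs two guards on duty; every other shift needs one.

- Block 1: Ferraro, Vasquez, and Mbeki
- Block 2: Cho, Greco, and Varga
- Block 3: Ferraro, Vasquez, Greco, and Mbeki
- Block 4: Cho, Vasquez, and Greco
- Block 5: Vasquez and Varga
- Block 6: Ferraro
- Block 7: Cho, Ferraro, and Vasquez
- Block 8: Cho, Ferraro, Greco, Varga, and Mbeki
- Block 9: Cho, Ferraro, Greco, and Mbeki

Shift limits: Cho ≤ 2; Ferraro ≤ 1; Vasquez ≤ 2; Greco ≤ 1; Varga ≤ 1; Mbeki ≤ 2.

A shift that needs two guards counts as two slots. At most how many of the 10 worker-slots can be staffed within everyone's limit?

Total capacity across all guards is 2+1+2+1+1+2 = 9, and 10 slots are needed, so at most 9 can be filled.
An assignment achieving 9: Block 1→Vasquez, Block 2→Cho, Block 3→Mbeki, Block 4→Cho+Greco, Block 5→Vasquez, Block 6→Ferraro, Block 8→Varga, Block 9→Mbeki.
Loads: Cho 2/2, Ferraro 1/1, Vasquez 2/2, Greco 1/1, Varga 1/1, Mbeki 2/2.

9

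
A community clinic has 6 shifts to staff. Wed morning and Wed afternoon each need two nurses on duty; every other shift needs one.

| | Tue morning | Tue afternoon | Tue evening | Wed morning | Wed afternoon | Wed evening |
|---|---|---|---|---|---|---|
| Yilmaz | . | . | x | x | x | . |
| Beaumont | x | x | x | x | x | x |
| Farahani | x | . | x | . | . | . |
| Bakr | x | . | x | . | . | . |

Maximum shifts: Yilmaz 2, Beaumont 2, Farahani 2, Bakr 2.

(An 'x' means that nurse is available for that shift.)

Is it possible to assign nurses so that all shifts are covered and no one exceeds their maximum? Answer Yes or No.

Total capacity is 8 and 8 slots are needed, so capacity alone doesn't rule it out.
Shifts {Tue afternoon, Wed morning, Wed afternoon} need 5 worker-slots in total, but the nurses available for any of those shifts (Yilmaz and Beaumont) can supply at most 4 among them. So no valid schedule exists.

No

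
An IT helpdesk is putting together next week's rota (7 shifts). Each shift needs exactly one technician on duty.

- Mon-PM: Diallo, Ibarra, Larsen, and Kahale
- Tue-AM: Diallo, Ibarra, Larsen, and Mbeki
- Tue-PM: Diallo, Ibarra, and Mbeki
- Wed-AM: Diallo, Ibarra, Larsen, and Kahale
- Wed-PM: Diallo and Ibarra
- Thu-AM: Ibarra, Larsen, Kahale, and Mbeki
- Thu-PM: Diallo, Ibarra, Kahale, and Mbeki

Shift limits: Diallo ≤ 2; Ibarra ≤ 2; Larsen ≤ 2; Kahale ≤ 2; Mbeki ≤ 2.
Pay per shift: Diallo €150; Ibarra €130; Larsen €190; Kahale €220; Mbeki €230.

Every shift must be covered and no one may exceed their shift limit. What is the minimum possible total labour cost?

€1160

Picking the cheapest available technician for each shift independently would cost €910, but that ignores the shift limits.
An optimal schedule: Mon-PM→Ibarra, Tue-AM→Ibarra, Tue-PM→Diallo, Wed-AM→Larsen, Wed-PM→Diallo, Thu-AM→Larsen, Thu-PM→Kahale.
Total: 130 + 130 + 150 + 190 + 150 + 190 + 220 = €1160.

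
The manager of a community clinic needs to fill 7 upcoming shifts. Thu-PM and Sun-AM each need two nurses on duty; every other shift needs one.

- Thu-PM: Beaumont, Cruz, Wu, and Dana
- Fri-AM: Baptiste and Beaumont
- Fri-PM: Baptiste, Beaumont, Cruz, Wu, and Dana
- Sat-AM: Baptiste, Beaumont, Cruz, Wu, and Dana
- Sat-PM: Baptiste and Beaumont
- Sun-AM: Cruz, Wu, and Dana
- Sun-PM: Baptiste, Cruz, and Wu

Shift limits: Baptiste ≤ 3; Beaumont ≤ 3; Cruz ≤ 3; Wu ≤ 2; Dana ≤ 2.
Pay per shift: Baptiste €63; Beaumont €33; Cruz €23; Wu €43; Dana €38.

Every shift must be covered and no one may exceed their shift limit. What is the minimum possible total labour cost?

€287

Picking the cheapest available nurse for each shift independently would cost €252, but that ignores the shift limits.
An optimal schedule: Thu-PM→Dana+Wu, Fri-AM→Beaumont, Fri-PM→Cruz, Sat-AM→Beaumont, Sat-PM→Beaumont, Sun-AM→Cruz+Dana, Sun-PM→Cruz.
Total: 38 + 43 + 33 + 23 + 33 + 33 + 23 + 38 + 23 = €287.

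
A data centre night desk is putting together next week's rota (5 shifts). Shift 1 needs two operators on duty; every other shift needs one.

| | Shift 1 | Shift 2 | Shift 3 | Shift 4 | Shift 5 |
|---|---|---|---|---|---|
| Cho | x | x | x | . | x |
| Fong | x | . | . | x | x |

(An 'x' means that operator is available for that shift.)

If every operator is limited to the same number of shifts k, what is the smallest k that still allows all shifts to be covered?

With 2 operators and 6 worker-slots to fill, someone must work at least ⌈6/2⌉ = 3 shifts, so k ≥ 3.
k = 3 works: Shift 1→Cho+Fong, Shift 2→Cho, Shift 3→Cho, Shift 4→Fong, Shift 5→Fong.
Loads: Cho 3, Fong 3 — all ≤ 3.

3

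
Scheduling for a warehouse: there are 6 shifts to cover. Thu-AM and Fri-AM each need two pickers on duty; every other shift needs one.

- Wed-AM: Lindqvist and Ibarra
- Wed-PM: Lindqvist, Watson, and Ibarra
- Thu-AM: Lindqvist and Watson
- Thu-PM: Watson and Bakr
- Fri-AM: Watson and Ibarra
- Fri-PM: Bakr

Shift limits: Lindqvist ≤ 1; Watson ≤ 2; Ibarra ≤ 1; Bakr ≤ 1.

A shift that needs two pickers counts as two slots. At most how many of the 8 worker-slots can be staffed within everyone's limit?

5

Total capacity across all pickers is 1+2+1+1 = 5, and 8 slots are needed, so at most 5 can be filled.
An assignment achieving 5: Wed-AM→Lindqvist, Thu-AM→Watson, Thu-PM→Watson, Fri-AM→Ibarra, Fri-PM→Bakr.
Loads: Lindqvist 1/1, Watson 2/2, Ibarra 1/1, Bakr 1/1.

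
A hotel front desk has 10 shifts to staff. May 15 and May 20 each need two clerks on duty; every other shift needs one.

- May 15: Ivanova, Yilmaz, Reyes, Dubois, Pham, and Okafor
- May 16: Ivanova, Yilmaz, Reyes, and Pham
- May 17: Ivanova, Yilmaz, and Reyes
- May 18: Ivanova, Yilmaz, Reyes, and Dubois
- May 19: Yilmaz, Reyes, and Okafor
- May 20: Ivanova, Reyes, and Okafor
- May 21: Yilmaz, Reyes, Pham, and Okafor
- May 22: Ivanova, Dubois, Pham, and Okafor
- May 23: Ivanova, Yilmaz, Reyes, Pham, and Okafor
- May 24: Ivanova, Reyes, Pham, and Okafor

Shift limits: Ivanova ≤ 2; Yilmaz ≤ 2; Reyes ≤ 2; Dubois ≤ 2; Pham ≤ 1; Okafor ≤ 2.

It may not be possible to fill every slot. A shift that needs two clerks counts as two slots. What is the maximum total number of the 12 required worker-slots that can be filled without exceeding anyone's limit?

11

Total capacity across all clerks is 2+2+2+2+1+2 = 11, and 12 slots are needed, so at most 11 can be filled.
An assignment achieving 11: May 15→Dubois, May 16→Yilmaz, May 17→Ivanova, May 18→Reyes, May 19→Yilmaz, May 20→Ivanova+Reyes, May 21→Pham, May 22→Dubois, May 23→Okafor, May 24→Okafor.
Loads: Ivanova 2/2, Yilmaz 2/2, Reyes 2/2, Dubois 2/2, Pham 1/1, Okafor 2/2.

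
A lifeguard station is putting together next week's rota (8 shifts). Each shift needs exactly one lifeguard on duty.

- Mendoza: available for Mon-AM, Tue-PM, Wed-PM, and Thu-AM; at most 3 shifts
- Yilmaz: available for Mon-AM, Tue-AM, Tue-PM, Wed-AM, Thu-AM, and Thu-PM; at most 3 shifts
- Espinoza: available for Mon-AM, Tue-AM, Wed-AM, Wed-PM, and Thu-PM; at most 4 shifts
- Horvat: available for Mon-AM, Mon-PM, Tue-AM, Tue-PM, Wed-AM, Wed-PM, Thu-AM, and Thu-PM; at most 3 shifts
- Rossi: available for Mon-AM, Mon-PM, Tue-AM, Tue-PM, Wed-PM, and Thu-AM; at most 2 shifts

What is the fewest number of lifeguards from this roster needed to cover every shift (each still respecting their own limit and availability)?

3

8 slots to fill and no one can take more than 4, so at least ⌈8/4⌉ = 2 lifeguards are needed.
Any 2 lifeguards together have capacity at most 4+3 = 7 < 8 slots, so 2 can never suffice.
Mendoza, Yilmaz, and Horvat alone can cover everything: Mon-AM→Mendoza, Mon-PM→Horvat, Tue-AM→Yilmaz, Tue-PM→Mendoza, Wed-AM→Yilmaz, Wed-PM→Mendoza, Thu-AM→Horvat, Thu-PM→Yilmaz.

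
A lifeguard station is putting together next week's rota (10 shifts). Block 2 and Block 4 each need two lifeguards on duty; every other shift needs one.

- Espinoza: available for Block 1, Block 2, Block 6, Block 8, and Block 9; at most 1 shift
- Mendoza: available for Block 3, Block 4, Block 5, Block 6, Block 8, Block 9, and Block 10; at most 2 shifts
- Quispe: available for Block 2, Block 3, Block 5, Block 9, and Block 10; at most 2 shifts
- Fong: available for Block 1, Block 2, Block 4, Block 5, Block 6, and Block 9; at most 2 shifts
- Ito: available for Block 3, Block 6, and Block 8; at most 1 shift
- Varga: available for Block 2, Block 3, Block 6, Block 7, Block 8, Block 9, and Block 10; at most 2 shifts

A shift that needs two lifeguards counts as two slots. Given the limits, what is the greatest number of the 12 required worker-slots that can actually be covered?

10

Total capacity across all lifeguards is 1+2+2+2+1+2 = 10, and 12 slots are needed, so at most 10 can be filled.
An assignment achieving 10: Block 1→Espinoza, Block 2→Quispe+Fong, Block 3→Ito, Block 4→Mendoza+Fong, Block 5→Mendoza, Block 7→Varga, Block 8→Varga, Block 10→Quispe.
Loads: Espinoza 1/1, Mendoza 2/2, Quispe 2/2, Fong 2/2, Ito 1/1, Varga 2/2.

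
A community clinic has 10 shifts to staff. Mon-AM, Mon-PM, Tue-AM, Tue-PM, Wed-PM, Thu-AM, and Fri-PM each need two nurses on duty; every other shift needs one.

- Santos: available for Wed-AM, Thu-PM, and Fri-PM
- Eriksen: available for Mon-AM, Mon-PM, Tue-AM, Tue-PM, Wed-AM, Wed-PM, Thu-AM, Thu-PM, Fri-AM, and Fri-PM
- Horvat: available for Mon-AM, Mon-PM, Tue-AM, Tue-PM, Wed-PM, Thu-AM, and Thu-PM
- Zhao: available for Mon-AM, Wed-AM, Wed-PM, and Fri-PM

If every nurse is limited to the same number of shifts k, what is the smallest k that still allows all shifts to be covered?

With 4 nurses and 17 worker-slots to fill, someone must work at least ⌈17/4⌉ = 5 shifts, so k ≥ 5.
k = 5 is infeasible (exhaustive check).
k = 6 works: Mon-AM→Eriksen+Horvat, Mon-PM→Eriksen+Horvat, Tue-AM→Eriksen+Horvat, Tue-PM→Eriksen+Horvat, Wed-AM→Santos, Wed-PM→Horvat+Zhao, Thu-AM→Eriksen+Horvat, Thu-PM→Santos, Fri-AM→Eriksen, Fri-PM→Santos+Zhao.
Loads: Santos 3, Eriksen 6, Horvat 6, Zhao 2 — all ≤ 6.

6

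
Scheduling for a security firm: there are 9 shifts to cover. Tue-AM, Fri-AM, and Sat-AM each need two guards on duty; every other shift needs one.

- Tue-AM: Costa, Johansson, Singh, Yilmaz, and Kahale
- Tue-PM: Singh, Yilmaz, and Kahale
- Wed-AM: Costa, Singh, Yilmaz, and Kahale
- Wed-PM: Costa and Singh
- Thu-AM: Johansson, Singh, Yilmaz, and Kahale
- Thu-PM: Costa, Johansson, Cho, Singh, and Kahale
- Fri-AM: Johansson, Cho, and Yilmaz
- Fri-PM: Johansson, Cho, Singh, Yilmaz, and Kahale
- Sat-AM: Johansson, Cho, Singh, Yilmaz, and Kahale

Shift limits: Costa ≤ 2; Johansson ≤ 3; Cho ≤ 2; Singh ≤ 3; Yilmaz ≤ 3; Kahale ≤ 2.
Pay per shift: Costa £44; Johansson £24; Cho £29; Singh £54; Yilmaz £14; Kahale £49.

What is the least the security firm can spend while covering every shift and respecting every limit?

Picking the cheapest available guard for each shift independently would cost £238, but that ignores the shift limits.
An optimal schedule: Tue-AM→Costa+Kahale, Tue-PM→Yilmaz, Wed-AM→Yilmaz, Wed-PM→Costa, Thu-AM→Johansson, Thu-PM→Johansson, Fri-AM→Yilmaz+Johansson, Fri-PM→Cho, Sat-AM→Cho+Kahale.
Total: 44 + 49 + 14 + 14 + 44 + 24 + 24 + 14 + 24 + 29 + 29 + 49 = £358.

£358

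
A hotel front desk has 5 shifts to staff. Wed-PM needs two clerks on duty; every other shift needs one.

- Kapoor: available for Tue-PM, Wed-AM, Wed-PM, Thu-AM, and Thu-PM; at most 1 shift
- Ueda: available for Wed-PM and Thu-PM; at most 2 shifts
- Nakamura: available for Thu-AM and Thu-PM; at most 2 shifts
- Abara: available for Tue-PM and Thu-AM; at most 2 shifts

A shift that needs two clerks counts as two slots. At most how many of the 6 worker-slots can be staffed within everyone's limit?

Total capacity across all clerks is 1+2+2+2 = 7, and 6 slots are needed, so at most 6 can be filled.
Shifts {Wed-AM, Wed-PM} need 3 slots but only Kapoor and Ueda are available for them, supplying at most 2 — so at least 1 slot must go unfilled.
An assignment achieving 5: Tue-PM→Abara, Wed-AM→Kapoor, Wed-PM→Ueda, Thu-AM→Nakamura, Thu-PM→Ueda.
Loads: Kapoor 1/1, Ueda 2/2, Nakamura 1/2, Abara 1/2.

5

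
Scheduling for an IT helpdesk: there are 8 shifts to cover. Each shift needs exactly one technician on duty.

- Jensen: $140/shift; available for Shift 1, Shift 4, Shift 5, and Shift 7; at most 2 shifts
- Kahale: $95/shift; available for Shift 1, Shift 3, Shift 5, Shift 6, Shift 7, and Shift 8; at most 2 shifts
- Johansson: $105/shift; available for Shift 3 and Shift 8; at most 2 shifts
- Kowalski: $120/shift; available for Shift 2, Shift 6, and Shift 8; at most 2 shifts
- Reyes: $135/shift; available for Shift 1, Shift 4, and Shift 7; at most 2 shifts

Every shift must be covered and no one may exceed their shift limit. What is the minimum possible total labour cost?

Shift 2 can only be covered by Kowalski, so that assignment is forced.
Picking the cheapest available technician for each shift independently would cost $825, but that ignores the shift limits.
An optimal schedule: Shift 1→Kahale, Shift 2→Kowalski, Shift 3→Johansson, Shift 4→Reyes, Shift 5→Kahale, Shift 6→Kowalski, Shift 7→Reyes, Shift 8→Johansson.
Total: 95 + 120 + 105 + 135 + 95 + 120 + 135 + 105 = $910.

$910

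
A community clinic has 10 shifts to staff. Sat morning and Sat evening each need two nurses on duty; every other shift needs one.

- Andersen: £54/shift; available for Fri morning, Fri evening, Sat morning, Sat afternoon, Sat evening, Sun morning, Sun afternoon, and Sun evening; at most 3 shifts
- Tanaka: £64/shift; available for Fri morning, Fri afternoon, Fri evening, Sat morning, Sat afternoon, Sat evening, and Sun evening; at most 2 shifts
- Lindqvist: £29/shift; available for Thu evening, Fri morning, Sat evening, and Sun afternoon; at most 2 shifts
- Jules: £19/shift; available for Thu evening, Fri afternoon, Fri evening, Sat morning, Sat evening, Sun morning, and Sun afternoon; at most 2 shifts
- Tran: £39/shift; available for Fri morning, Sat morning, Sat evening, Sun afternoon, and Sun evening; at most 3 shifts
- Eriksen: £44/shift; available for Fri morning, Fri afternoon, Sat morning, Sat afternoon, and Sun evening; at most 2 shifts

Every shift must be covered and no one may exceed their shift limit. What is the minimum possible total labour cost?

Picking the cheapest available nurse for each shift independently would cost £313, but that ignores the shift limits.
An optimal schedule: Thu evening→Jules, Fri morning→Lindqvist, Fri afternoon→Eriksen, Fri evening→Andersen, Sat morning→Tran+Andersen, Sat afternoon→Eriksen, Sat evening→Tran+Andersen, Sun morning→Jules, Sun afternoon→Lindqvist, Sun evening→Tran.
Total: 19 + 29 + 44 + 54 + 39 + 54 + 44 + 39 + 54 + 19 + 29 + 39 = £463.

£463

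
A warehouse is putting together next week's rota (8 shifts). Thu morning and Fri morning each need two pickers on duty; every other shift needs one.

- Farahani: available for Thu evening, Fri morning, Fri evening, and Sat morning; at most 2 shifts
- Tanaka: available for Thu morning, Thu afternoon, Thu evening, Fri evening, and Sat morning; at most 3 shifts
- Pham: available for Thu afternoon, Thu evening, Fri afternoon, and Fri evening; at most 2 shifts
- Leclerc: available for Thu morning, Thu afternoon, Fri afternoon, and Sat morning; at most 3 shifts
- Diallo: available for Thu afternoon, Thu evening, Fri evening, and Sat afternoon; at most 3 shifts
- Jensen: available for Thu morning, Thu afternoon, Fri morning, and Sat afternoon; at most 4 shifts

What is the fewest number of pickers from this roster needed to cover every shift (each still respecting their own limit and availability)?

4

10 slots to fill and no one can take more than 4, so at least ⌈10/4⌉ = 3 pickers are needed.
No set of 3 pickers can cover every shift (each such set leaves at least one shift with no one available or exceeds a cap).
Farahani, Tanaka, Pham, and Jensen alone can cover everything: Thu morning→Tanaka+Jensen, Thu afternoon→Tanaka, Thu evening→Tanaka, Fri morning→Farahani+Jensen, Fri afternoon→Pham, Fri evening→Pham, Sat morning→Farahani, Sat afternoon→Jensen.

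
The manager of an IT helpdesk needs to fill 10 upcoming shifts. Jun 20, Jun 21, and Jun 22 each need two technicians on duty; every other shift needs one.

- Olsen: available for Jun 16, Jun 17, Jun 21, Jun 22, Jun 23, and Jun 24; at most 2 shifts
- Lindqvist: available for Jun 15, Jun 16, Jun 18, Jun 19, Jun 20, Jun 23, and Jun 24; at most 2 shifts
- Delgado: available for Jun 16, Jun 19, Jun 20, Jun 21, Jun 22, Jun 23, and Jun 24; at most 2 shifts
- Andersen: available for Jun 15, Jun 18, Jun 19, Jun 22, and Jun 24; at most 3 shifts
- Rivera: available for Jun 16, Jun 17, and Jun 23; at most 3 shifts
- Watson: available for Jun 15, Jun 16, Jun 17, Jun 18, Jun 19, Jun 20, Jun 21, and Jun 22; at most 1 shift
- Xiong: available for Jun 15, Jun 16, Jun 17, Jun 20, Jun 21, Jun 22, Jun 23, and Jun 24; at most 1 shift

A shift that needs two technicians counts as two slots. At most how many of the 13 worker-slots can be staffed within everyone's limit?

Total capacity across all technicians is 2+2+2+3+3+1+1 = 14, and 13 slots are needed, so at most 13 can be filled.
An assignment achieving 13: Jun 15→Lindqvist, Jun 16→Rivera, Jun 17→Olsen, Jun 18→Lindqvist, Jun 19→Andersen, Jun 20→Delgado+Watson, Jun 21→Olsen+Delgado, Jun 22→Andersen+Xiong, Jun 23→Rivera, Jun 24→Andersen.
Loads: Olsen 2/2, Lindqvist 2/2, Delgado 2/2, Andersen 3/3, Rivera 2/3, Watson 1/1, Xiong 1/1.

13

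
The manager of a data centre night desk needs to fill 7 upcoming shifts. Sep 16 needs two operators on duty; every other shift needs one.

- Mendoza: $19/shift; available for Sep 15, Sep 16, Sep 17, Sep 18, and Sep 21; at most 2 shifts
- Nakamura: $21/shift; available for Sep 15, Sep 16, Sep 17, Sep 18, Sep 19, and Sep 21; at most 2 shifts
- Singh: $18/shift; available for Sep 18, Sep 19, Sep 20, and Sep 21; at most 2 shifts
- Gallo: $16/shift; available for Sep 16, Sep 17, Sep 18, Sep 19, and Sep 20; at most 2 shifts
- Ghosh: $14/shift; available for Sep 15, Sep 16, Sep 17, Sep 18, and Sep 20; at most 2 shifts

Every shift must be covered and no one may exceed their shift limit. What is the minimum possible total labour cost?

Picking the cheapest available operator for each shift independently would cost $120, but that ignores the shift limits.
An optimal schedule: Sep 15→Ghosh, Sep 16→Gallo+Mendoza, Sep 17→Mendoza, Sep 18→Singh, Sep 19→Gallo, Sep 20→Ghosh, Sep 21→Singh.
Total: 14 + 16 + 19 + 19 + 18 + 16 + 14 + 18 = $134.

$134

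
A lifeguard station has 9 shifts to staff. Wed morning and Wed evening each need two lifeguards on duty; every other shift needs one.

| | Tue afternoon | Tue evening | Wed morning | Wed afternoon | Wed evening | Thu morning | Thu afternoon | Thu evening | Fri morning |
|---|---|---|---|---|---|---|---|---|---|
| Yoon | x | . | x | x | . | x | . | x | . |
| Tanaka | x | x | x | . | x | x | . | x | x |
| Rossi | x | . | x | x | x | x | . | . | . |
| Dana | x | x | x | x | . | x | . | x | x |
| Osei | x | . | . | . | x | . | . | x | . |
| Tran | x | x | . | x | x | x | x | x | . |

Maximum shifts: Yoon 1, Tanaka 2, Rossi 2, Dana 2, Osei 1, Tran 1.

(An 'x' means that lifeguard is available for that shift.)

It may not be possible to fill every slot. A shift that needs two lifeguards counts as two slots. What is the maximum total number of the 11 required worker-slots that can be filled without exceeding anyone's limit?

9

Total capacity across all lifeguards is 1+2+2+2+1+1 = 9, and 11 slots are needed, so at most 9 can be filled.
An assignment achieving 9: Tue evening→Tanaka, Wed morning→Yoon+Rossi, Wed afternoon→Rossi, Wed evening→Osei, Thu morning→Dana, Thu afternoon→Tran, Thu evening→Dana, Fri morning→Tanaka.
Loads: Yoon 1/1, Tanaka 2/2, Rossi 2/2, Dana 2/2, Osei 1/1, Tran 1/1.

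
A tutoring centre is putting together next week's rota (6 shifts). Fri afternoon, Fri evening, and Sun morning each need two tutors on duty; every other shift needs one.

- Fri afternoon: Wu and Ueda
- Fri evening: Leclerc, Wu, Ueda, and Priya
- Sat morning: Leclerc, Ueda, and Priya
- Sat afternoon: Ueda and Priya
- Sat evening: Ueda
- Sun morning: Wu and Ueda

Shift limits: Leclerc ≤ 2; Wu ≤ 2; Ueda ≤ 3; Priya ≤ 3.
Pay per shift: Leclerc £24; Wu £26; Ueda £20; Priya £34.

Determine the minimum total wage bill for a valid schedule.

£228

Fri afternoon can only be covered by Wu and Ueda, so that assignment is forced.
Sat evening can only be covered by Ueda, so that assignment is forced.
Sun morning can only be covered by Wu and Ueda, so that assignment is forced.
Picking the cheapest available tutor for each shift independently would cost £196, but that ignores the shift limits.
An optimal schedule: Fri afternoon→Wu+Ueda, Fri evening→Leclerc+Priya, Sat morning→Leclerc, Sat afternoon→Priya, Sat evening→Ueda, Sun morning→Wu+Ueda.
Total: 26 + 20 + 24 + 34 + 24 + 34 + 20 + 26 + 20 = £228.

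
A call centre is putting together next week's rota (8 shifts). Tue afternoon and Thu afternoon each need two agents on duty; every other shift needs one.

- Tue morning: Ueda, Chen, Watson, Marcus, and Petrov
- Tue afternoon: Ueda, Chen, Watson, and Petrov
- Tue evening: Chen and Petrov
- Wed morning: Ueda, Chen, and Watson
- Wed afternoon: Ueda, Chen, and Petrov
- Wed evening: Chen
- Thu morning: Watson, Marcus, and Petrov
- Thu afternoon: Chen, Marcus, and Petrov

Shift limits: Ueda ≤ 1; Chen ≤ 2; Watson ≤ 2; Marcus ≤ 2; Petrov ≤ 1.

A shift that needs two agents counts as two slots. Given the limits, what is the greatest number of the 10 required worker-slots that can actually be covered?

8

Total capacity across all agents is 1+2+2+2+1 = 8, and 10 slots are needed, so at most 8 can be filled.
An assignment achieving 8: Tue morning→Marcus, Tue afternoon→Watson, Tue evening→Chen, Wed morning→Ueda, Wed afternoon→Petrov, Wed evening→Chen, Thu morning→Watson, Thu afternoon→Marcus.
Loads: Ueda 1/1, Chen 2/2, Watson 2/2, Marcus 2/2, Petrov 1/1.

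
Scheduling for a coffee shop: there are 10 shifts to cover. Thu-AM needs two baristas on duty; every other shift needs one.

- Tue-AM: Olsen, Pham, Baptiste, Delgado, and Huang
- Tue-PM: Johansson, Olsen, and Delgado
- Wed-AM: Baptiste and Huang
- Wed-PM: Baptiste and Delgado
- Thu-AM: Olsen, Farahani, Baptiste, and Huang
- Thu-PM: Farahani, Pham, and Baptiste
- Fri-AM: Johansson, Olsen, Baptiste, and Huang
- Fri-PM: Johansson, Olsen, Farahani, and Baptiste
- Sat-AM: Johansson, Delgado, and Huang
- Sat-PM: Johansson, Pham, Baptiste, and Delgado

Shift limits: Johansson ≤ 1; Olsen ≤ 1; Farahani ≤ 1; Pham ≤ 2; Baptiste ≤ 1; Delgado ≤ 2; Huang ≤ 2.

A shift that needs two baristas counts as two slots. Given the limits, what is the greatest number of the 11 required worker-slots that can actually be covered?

10

Total capacity across all baristas is 1+1+1+2+1+2+2 = 10, and 11 slots are needed, so at most 10 can be filled.
An assignment achieving 10: Tue-AM→Pham, Tue-PM→Johansson, Wed-AM→Baptiste, Wed-PM→Delgado, Thu-AM→Olsen+Huang, Thu-PM→Farahani, Fri-AM→Huang, Sat-AM→Delgado, Sat-PM→Pham.
Loads: Johansson 1/1, Olsen 1/1, Farahani 1/1, Pham 2/2, Baptiste 1/1, Delgado 2/2, Huang 2/2.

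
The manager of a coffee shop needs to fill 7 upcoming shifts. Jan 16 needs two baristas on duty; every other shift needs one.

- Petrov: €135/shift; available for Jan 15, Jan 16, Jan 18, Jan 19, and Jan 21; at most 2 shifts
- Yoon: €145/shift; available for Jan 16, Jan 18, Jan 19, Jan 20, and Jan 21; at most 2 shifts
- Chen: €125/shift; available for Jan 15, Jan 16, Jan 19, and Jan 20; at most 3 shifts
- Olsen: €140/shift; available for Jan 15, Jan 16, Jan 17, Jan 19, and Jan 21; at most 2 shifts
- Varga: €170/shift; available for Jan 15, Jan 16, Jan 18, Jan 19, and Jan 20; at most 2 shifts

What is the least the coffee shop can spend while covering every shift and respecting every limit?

Jan 17 can only be covered by Olsen, so that assignment is forced.
Picking the cheapest available barista for each shift independently would cost €1045, but that ignores the shift limits.
An optimal schedule: Jan 15→Chen, Jan 16→Olsen+Yoon, Jan 17→Olsen, Jan 18→Petrov, Jan 19→Chen, Jan 20→Chen, Jan 21→Petrov.
Total: 125 + 140 + 145 + 140 + 135 + 125 + 125 + 135 = €1070.

€1070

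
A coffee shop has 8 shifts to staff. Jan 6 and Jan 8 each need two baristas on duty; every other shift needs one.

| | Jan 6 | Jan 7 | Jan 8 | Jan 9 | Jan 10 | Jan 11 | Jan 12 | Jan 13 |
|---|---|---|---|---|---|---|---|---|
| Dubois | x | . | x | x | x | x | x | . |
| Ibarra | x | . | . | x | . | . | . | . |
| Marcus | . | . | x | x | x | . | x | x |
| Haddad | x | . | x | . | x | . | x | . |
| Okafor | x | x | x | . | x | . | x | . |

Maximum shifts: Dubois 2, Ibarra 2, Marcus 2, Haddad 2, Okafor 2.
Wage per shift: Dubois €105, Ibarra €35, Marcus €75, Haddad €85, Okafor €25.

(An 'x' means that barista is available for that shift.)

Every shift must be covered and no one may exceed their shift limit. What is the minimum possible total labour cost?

Jan 7 can only be covered by Okafor, so that assignment is forced.
Jan 11 can only be covered by Dubois, so that assignment is forced.
Jan 13 can only be covered by Marcus, so that assignment is forced.
Picking the cheapest available barista for each shift independently would cost €450, but that ignores the shift limits.
An optimal schedule: Jan 6→Ibarra+Haddad, Jan 7→Okafor, Jan 8→Haddad+Okafor, Jan 9→Ibarra, Jan 10→Dubois, Jan 11→Dubois, Jan 12→Marcus, Jan 13→Marcus.
Total: 35 + 85 + 25 + 85 + 25 + 35 + 105 + 105 + 75 + 75 = €650.

€650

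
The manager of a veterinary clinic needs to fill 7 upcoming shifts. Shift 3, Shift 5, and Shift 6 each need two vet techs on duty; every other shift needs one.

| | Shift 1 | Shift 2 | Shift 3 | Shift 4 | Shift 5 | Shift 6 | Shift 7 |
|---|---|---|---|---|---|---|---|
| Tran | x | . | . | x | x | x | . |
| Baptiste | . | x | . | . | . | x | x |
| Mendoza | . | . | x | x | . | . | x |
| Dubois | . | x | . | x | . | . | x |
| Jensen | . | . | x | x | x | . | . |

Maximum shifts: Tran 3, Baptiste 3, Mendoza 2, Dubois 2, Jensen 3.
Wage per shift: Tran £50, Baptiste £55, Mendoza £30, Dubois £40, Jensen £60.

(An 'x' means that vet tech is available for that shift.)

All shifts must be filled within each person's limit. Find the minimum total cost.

£465

Shift 1 can only be covered by Tran, so that assignment is forced.
Shift 3 can only be covered by Mendoza and Jensen, so that assignment is forced.
Shift 5 can only be covered by Tran and Jensen, so that assignment is forced.
Picking the cheapest available vet tech for each shift independently would cost £455, but that ignores the shift limits.
An optimal schedule: Shift 1→Tran, Shift 2→Dubois, Shift 3→Mendoza+Jensen, Shift 4→Dubois, Shift 5→Tran+Jensen, Shift 6→Tran+Baptiste, Shift 7→Mendoza.
Total: 50 + 40 + 30 + 60 + 40 + 50 + 60 + 50 + 55 + 30 = £465.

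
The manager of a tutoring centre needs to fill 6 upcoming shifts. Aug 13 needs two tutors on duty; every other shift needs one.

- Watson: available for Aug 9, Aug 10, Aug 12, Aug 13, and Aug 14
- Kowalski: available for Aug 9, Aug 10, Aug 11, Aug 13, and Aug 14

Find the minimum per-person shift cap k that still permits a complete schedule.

4

With 2 tutors and 7 worker-slots to fill, someone must work at least ⌈7/2⌉ = 4 shifts, so k ≥ 4.
k = 4 works: Aug 9→Watson, Aug 10→Watson, Aug 11→Kowalski, Aug 12→Watson, Aug 13→Watson+Kowalski, Aug 14→Kowalski.
Loads: Watson 4, Kowalski 3 — all ≤ 4.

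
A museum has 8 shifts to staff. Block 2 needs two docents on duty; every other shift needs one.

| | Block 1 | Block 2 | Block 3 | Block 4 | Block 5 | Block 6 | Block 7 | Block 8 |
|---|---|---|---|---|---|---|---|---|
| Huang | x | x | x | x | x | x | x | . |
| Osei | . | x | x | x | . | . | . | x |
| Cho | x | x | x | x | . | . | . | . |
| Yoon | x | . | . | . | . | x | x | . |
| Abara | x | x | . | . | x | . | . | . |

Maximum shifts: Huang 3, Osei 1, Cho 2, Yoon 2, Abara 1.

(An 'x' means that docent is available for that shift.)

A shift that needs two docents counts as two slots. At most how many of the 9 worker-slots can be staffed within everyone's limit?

9

Total capacity across all docents is 3+1+2+2+1 = 9, and 9 slots are needed, so at most 9 can be filled.
An assignment achieving 9: Block 1→Yoon, Block 2→Cho+Abara, Block 3→Huang, Block 4→Cho, Block 5→Huang, Block 6→Huang, Block 7→Yoon, Block 8→Osei.
Loads: Huang 3/3, Osei 1/1, Cho 2/2, Yoon 2/2, Abara 1/1.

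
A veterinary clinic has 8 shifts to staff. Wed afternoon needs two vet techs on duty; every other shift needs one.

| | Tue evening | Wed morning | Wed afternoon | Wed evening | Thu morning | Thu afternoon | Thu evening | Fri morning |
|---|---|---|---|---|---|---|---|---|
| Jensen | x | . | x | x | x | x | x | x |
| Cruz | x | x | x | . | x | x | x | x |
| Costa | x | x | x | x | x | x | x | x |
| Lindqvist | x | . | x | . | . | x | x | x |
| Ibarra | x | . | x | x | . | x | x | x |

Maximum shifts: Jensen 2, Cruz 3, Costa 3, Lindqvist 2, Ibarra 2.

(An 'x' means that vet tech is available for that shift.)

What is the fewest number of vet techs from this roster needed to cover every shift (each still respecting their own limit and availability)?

9 slots to fill and no one can take more than 3, so at least ⌈9/3⌉ = 3 vet techs are needed.
Any 3 vet techs together have capacity at most 3+3+2 = 8 < 9 slots, so 3 can never suffice.
Jensen, Cruz, Costa, and Lindqvist alone can cover everything: Tue evening→Cruz, Wed morning→Cruz, Wed afternoon→Costa+Lindqvist, Wed evening→Jensen, Thu morning→Jensen, Thu afternoon→Cruz, Thu evening→Costa, Fri morning→Costa.

4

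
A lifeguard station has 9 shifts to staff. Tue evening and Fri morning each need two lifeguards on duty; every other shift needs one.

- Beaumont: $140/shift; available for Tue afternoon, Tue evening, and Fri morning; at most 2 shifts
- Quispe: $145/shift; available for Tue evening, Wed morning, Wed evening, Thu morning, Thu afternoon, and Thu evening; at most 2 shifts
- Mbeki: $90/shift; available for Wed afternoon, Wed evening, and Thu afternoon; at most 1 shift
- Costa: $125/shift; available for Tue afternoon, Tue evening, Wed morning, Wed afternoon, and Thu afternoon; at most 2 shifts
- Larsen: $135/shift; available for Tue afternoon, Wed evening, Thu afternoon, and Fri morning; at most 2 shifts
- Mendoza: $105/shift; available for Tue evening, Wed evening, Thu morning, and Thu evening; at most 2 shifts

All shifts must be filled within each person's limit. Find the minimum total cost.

$1390

Fri morning can only be covered by Beaumont and Larsen, so that assignment is forced.
Picking the cheapest available lifeguard for each shift independently would cost $1235, but that ignores the shift limits.
An optimal schedule: Tue afternoon→Beaumont, Tue evening→Costa+Mendoza, Wed morning→Quispe, Wed afternoon→Mbeki, Wed evening→Larsen, Thu morning→Quispe, Thu afternoon→Costa, Thu evening→Mendoza, Fri morning→Beaumont+Larsen.
Total: 140 + 125 + 105 + 145 + 90 + 135 + 145 + 125 + 105 + 140 + 135 = $1390.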